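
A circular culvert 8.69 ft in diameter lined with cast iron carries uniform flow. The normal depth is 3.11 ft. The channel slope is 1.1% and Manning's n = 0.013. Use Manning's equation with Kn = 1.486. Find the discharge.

For a circular section of diameter D = 8.69 ft at depth y = 3.11 ft, the central angle is θ = 2 arccos(1 − 2y/D) = 2.565 rad. Then A = (D²/8)(θ − sin θ) = 19.07 ft² and P = Dθ/2 = 11.15 ft.
Hydraulic radius R = A/P = 19.07/11.15 = 1.711 ft.
Manning's equation: Q = (1.486/n) A R^(2/3) S^(1/2) = (1.486/0.013) × 19.07 × 1.711^(2/3) × 0.011^(1/2) = 327 ft³/s.

Q = 327 ft³/s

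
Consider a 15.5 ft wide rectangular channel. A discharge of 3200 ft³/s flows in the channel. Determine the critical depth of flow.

For a rectangular channel, critical depth y_c = (q²/g)^(1/3) where q = Q/b = 3200/15.5 = 206.5 ft²/s.
So y_c = (206.5²/32.2)^(1/3) = 11 ft.

y_c = 11 ft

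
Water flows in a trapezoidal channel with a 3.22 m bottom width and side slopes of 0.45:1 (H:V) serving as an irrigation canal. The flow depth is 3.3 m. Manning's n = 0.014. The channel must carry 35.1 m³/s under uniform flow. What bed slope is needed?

S = 0.000591

With bottom width b = 3.22 m and side slope z = 0.45: A = (b + zy)y = (3.22 + 0.45×3.3)×3.3 = 15.53 m²; P = b + 2y√(1+z²) = 3.22 + 2×3.3×1.097 = 10.46 m.
Hydraulic radius R = A/P = 15.53/10.46 = 1.485 m.
From Manning's equation, S = [nQ / (1 A R^(2/3))]² = [0.014 × 35.1 / (1 × 15.53 × 1.485^(2/3))]² = 0.000591.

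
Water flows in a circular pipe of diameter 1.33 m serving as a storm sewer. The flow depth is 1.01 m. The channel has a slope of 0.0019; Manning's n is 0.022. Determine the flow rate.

Q = 1.22 m³/s

For a circular section of diameter D = 1.33 m at depth y = 1.01 m, the central angle is θ = 2 arccos(1 − 2y/D) = 4.232 rad. Then A = (D²/8)(θ − sin θ) = 1.132 m² and P = Dθ/2 = 2.815 m.
Hydraulic radius R = A/P = 1.132/2.815 = 0.4022 m.
Manning's equation: Q = (1/n) A R^(2/3) S^(1/2) = (1/0.022) × 1.132 × 0.4022^(2/3) × 0.0019^(1/2) = 1.22 m³/s.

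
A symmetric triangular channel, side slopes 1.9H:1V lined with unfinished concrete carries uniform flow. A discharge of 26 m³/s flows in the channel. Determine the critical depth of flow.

At critical depth, Q² T / (g A³) = 1, i.e. A³/T = Q²/g = 26²/9.81 = 68.91.
At y = 2.3 m: A³/T = 116.2 — high.
At y = 1.76 m: A³/T = 30.48 — low.
At y = 2.07 m: A³/T = 68.6 — close enough.

y_c = 2.07 m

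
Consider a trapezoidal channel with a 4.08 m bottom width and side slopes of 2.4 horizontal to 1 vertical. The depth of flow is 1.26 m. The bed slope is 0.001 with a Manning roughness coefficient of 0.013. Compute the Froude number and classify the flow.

subcritical

With bottom width b = 4.08 m and side slope z = 2.4: A = (b + zy)y = (4.08 + 2.4×1.26)×1.26 = 8.951 m²; P = b + 2y√(1+z²) = 4.08 + 2×1.26×2.6 = 10.63 m.
Hydraulic radius R = A/P = 8.951/10.63 = 0.8419 m.
V = (1/n) R^(2/3) √S = (1/0.013) × 0.8419^(2/3) × √0.001 = 2.169 m/s. Hydraulic depth D_h = A/T = 8.951/10.13 = 0.8838 m.
Froude number Fr = V/√(g·D_h) = 2.169/√(9.81×0.8838) = 0.737, which is less than 1, so the flow is subcritical.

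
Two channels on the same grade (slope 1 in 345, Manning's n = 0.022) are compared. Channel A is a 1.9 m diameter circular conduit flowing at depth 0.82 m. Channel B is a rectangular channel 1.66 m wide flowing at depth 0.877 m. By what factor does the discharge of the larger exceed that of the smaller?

Channel A: For a circular section of diameter D = 1.9 m at depth y = 0.82 m, the central angle is θ = 2 arccos(1 − 2y/D) = 2.867 rad. Then A = (D²/8)(θ − sin θ) = 1.171 m² and P = Dθ/2 = 2.724 m. Hydraulic radius R = A/P = 1.171/2.724 = 0.4301 m. Q_A = (1/0.022)·1.171·0.4301^(2/3)·√0.002899 = 1.633 m³/s.
Channel B: Flow area A = b·y = 1.66 × 0.877 = 1.456 m². Wetted perimeter P = b + 2y = 1.66 + 2×0.877 = 3.414 m. Hydraulic radius R = A/P = 1.456/3.414 = 0.4264 m. Q_B = (1/0.022)·1.456·0.4264^(2/3)·√0.002899 = 2.018 m³/s.
The larger discharge is 2.018 m³/s and the smaller is 1.633 m³/s; the ratio is 1.24.

1.24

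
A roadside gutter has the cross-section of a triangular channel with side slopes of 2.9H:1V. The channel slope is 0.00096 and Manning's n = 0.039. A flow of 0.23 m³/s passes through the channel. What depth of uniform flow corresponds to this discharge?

Manning's equation rearranged: A R^(2/3) = nQ / (1·√S) = 0.039 × 0.23 / (√0.00096) = 0.2895.
Trying y = 0.615 m: A R^(2/3) = 0.4813 — too large.
Trying y = 0.451 m: A R^(2/3) = 0.2105 — too small.
Trying y = 0.508 m: A R^(2/3) = 0.2891 — matches.

y_n = 0.508 m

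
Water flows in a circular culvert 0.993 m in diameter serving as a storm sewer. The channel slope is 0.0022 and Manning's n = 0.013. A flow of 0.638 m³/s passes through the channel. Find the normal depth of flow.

y_n = 0.542 m

Manning's equation rearranged: A R^(2/3) = nQ / (1·√S) = 0.013 × 0.638 / (√0.0022) = 0.1768.
Trying y = 0.46 m: A R^(2/3) = 0.1341 — low.
Trying y = 0.656 m: A R^(2/3) = 0.2368 — high.
Trying y = 0.542 m: A R^(2/3) = 0.177 — close enough.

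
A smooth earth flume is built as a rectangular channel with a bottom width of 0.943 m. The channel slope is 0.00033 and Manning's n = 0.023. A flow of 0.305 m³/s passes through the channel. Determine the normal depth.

Manning's equation rearranged: A R^(2/3) = nQ / (1·√S) = 0.023 × 0.305 / (√0.00033) = 0.3862.
Trying y = 0.725 m: A R^(2/3) = 0.2966 — too small.
Trying y = 0.969 m: A R^(2/3) = 0.425 — too large.
Trying y = 0.896 m: A R^(2/3) = 0.3861 — close enough.

y_n = 0.896 m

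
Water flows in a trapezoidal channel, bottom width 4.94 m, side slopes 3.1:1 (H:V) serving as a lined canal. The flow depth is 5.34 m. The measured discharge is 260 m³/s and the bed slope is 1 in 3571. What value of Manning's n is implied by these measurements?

With bottom width b = 4.94 m and side slope z = 3.1: A = (b + zy)y = (4.94 + 3.1×5.34)×5.34 = 114.8 m²; P = b + 2y√(1+z²) = 4.94 + 2×5.34×3.257 = 39.73 m.
Hydraulic radius R = A/P = 114.8/39.73 = 2.889 m.
Rearranging Manning's equation: n = (1/Q) A R^(2/3) S^(1/2) = (1/260) × 114.8 × 2.889^(2/3) × √0.00028 = 0.015.

n = 0.015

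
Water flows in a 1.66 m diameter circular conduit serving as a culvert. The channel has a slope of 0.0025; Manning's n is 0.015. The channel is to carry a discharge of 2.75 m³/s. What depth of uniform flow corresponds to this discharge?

y_n = 1.01 m

Manning's equation rearranged: A R^(2/3) = nQ / (1·√S) = 0.015 × 2.75 / (√0.0025) = 0.825.
Trying y = 0.712 m: A R^(2/3) = 0.4605 — short.
Trying y = 1.1 m: A R^(2/3) = 0.936 — over.
Trying y = 1.01 m: A R^(2/3) = 0.8264 — ≈ 0.825.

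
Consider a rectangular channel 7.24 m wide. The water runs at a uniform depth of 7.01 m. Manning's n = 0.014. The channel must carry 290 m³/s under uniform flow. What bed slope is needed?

Flow area A = b·y = 7.24 × 7.01 = 50.75 m². Wetted perimeter P = b + 2y = 7.24 + 2×7.01 = 21.26 m.
Hydraulic radius R = A/P = 50.75/21.26 = 2.387 m.
From Manning's equation, S = [nQ / (1 A R^(2/3))]² = [0.014 × 290 / (1 × 50.75 × 2.387^(2/3))]² = 0.00201.

S = 0.00201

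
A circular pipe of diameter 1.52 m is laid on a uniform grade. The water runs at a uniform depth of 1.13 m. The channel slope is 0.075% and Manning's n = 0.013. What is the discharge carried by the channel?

Q = 1.81 m³/s

For a circular section of diameter D = 1.52 m at depth y = 1.13 m, the central angle is θ = 2 arccos(1 − 2y/D) = 4.159 rad. Then A = (D²/8)(θ − sin θ) = 1.447 m² and P = Dθ/2 = 3.16 m.
Hydraulic radius R = A/P = 1.447/3.16 = 0.4577 m.
Manning's equation: Q = (1/n) A R^(2/3) S^(1/2) = (1/0.013) × 1.447 × 0.4577^(2/3) × 0.00075^(1/2) = 1.81 m³/s.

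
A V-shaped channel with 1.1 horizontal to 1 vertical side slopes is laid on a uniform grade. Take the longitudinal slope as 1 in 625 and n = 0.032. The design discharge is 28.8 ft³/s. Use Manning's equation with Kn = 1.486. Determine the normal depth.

Manning's equation rearranged: A R^(2/3) = nQ / (1.486·√S) = 0.032 × 28.8 / (1.486 × √0.0016) = 15.5.
At y = 3 ft: A R^(2/3) = 10.61 — short.
At y = 3.94 ft: A R^(2/3) = 21.95 — over.
At y = 3.46 ft: A R^(2/3) = 15.53 — ≈ 15.5.

y_n = 3.46 ft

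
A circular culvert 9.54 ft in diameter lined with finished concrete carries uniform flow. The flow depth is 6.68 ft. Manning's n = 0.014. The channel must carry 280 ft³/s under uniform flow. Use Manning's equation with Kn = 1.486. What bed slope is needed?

S = 0.000609

For a circular section of diameter D = 9.54 ft at depth y = 6.68 ft, the central angle is θ = 2 arccos(1 − 2y/D) = 3.966 rad. Then A = (D²/8)(θ − sin θ) = 53.46 ft² and P = Dθ/2 = 18.92 ft.
Hydraulic radius R = A/P = 53.46/18.92 = 2.826 ft.
From Manning's equation, S = [nQ / (1.486 A R^(2/3))]² = [0.014 × 280 / (1.486 × 53.46 × 2.826^(2/3))]² = 0.000609.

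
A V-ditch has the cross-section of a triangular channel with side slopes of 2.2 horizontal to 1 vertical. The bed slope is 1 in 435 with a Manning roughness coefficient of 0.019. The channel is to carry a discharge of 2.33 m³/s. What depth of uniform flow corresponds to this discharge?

y_n = 0.879 m

Manning's equation rearranged: A R^(2/3) = nQ / (1·√S) = 0.019 × 2.33 / (√0.002299) = 0.9233.
Trying y = 0.965 m: A R^(2/3) = 1.184 — too large.
Trying y = 0.879 m: A R^(2/3) = 0.923 — ≈ 0.9233.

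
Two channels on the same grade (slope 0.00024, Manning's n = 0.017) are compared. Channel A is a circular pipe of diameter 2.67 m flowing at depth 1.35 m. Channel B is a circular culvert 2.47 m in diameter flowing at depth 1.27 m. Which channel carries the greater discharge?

Channel A: For a circular section of diameter D = 2.67 m at depth y = 1.35 m, the central angle is θ = 2 arccos(1 − 2y/D) = 3.164 rad. Then A = (D²/8)(θ − sin θ) = 2.84 m² and P = Dθ/2 = 4.224 m. Hydraulic radius R = A/P = 2.84/4.224 = 0.6722 m. Q_A = (1/0.017)·2.84·0.6722^(2/3)·√0.00024 = 1.986 m³/s.
Channel B: For a circular section of diameter D = 2.47 m at depth y = 1.27 m, the central angle is θ = 2 arccos(1 − 2y/D) = 3.198 rad. Then A = (D²/8)(θ − sin θ) = 2.482 m² and P = Dθ/2 = 3.95 m. Hydraulic radius R = A/P = 2.482/3.95 = 0.6284 m. Q_B = (1/0.017)·2.482·0.6284^(2/3)·√0.00024 = 1.66 m³/s.
Q_A = 1.986 m³/s vs Q_B = 1.66 m³/s, so channel A carries more.

channel A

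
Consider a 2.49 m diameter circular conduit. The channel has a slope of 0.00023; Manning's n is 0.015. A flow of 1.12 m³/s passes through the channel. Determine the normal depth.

Manning's equation rearranged: A R^(2/3) = nQ / (1·√S) = 0.015 × 1.12 / (√0.00023) = 1.108.
At y = 0.692 m: A R^(2/3) = 0.5991 — low.
At y = 1.17 m: A R^(2/3) = 1.595 — high.
At y = 0.955 m: A R^(2/3) = 1.107 — matches.

y_n = 0.955 m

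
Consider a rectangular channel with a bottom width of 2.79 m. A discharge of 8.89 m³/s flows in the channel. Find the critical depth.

y_c = 1.01 m

For a rectangular channel, critical depth y_c = (q²/g)^(1/3) where q = Q/b = 8.89/2.79 = 3.186 m²/s.
So y_c = (3.186²/9.81)^(1/3) = 1.01 m.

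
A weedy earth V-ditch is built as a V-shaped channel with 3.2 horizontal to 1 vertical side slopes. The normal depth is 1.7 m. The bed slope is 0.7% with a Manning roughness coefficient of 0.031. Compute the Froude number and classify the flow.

subcritical

For a triangular section with side slope z = 3.2: A = zy² = 3.2×1.7² = 9.248 m²; P = 2y√(1+z²) = 2×1.7×3.353 = 11.4 m.
Hydraulic radius R = A/P = 9.248/11.4 = 0.8113 m.
V = (1/n) R^(2/3) √S = (1/0.031) × 0.8113^(2/3) × √0.007 = 2.348 m/s. Hydraulic depth D_h = A/T = 9.248/10.88 = 0.85 m.
Froude number Fr = V/√(g·D_h) = 2.348/√(9.81×0.85) = 0.813, which is less than 1, so the flow is subcritical.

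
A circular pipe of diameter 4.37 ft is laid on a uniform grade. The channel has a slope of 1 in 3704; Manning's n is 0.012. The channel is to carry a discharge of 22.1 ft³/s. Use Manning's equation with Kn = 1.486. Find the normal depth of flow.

y_n = 2.65 ft

Manning's equation rearranged: A R^(2/3) = nQ / (1.486·√S) = 0.012 × 22.1 / (1.486 × √0.00027) = 10.86.
Trying y = 1.87 ft: A R^(2/3) = 6.059 — too small.
Trying y = 3.33 ft: A R^(2/3) = 14.77 — too large.
Trying y = 2.65 ft: A R^(2/3) = 10.86 — close enough.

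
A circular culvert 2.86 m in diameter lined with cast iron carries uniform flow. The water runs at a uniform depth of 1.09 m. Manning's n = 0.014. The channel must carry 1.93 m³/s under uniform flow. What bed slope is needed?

For a circular section of diameter D = 2.86 m at depth y = 1.09 m, the central angle is θ = 2 arccos(1 − 2y/D) = 2.661 rad. Then A = (D²/8)(θ − sin θ) = 2.249 m² and P = Dθ/2 = 3.806 m.
Hydraulic radius R = A/P = 2.249/3.806 = 0.5909 m.
From Manning's equation, S = [nQ / (1 A R^(2/3))]² = [0.014 × 1.93 / (1 × 2.249 × 0.5909^(2/3))]² = 0.000291.

S = 0.000291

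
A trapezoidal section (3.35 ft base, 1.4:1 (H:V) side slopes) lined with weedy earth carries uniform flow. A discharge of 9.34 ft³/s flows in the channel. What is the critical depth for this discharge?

y_c = 0.572 ft

At critical depth, Q² T / (g A³) = 1, i.e. A³/T = Q²/g = 9.34²/32.2 = 2.709.
Trying y = 0.474 ft: A³/T = 1.472 — low.
Trying y = 0.669 ft: A³/T = 4.515 — high.
Trying y = 0.572 ft: A³/T = 2.703 — close enough.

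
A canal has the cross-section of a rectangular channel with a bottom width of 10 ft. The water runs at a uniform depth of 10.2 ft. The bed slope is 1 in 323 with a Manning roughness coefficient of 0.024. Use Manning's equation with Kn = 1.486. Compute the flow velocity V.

Flow area A = b·y = 10 × 10.2 = 102 ft². Wetted perimeter P = b + 2y = 10 + 2×10.2 = 30.4 ft.
Hydraulic radius R = A/P = 102/30.4 = 3.355 ft.
From Manning's equation, V = (1.486/n) R^(2/3) S^(1/2) = (1.486/0.024) × 3.355^(2/3) × 0.003096^(1/2) = 7.72 ft/s.

V = 7.72 ft/s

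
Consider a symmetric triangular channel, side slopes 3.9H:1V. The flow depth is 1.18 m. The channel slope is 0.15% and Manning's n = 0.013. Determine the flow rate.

For a triangular section with side slope z = 3.9: A = zy² = 3.9×1.18² = 5.43 m²; P = 2y√(1+z²) = 2×1.18×4.026 = 9.502 m.
Hydraulic radius R = A/P = 5.43/9.502 = 0.5715 m.
Manning's equation: Q = (1/n) A R^(2/3) S^(1/2) = (1/0.013) × 5.43 × 0.5715^(2/3) × 0.0015^(1/2) = 11.1 m³/s.

Q = 11.1 m³/s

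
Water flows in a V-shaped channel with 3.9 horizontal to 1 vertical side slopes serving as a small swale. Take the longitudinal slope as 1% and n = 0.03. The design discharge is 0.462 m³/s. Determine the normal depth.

Manning's equation rearranged: A R^(2/3) = nQ / (1·√S) = 0.03 × 0.462 / (√0.01) = 0.1386.
Trying y = 0.246 m: A R^(2/3) = 0.05715 — low.
Trying y = 0.402 m: A R^(2/3) = 0.2117 — high.
Trying y = 0.343 m: A R^(2/3) = 0.1387 — ≈ 0.1386.

y_n = 0.343 m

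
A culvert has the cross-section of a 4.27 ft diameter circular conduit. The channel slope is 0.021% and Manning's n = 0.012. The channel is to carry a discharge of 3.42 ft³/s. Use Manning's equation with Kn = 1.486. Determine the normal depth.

Manning's equation rearranged: A R^(2/3) = nQ / (1.486·√S) = 0.012 × 3.42 / (1.486 × √0.00021) = 1.906.
Trying y = 0.761 ft: A R^(2/3) = 1.036 — too small.
Trying y = 1.03 ft: A R^(2/3) = 1.908 — ≈ 1.906.

y_n = 1.03 ft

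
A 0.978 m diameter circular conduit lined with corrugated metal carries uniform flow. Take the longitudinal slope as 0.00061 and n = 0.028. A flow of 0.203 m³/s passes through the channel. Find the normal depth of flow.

y_n = 0.652 m

Manning's equation rearranged: A R^(2/3) = nQ / (1·√S) = 0.028 × 0.203 / (√0.00061) = 0.2301.
Trying y = 0.77 m: A R^(2/3) = 0.2825 — high.
Trying y = 0.554 m: A R^(2/3) = 0.1804 — low.
Trying y = 0.652 m: A R^(2/3) = 0.2303 — matches.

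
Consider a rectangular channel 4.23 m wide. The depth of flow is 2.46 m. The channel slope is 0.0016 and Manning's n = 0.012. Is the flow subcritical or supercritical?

subcritical

Flow area A = b·y = 4.23 × 2.46 = 10.41 m². Wetted perimeter P = b + 2y = 4.23 + 2×2.46 = 9.15 m.
Hydraulic radius R = A/P = 10.41/9.15 = 1.137 m.
V = (1/n) R^(2/3) √S = (1/0.012) × 1.137^(2/3) × √0.0016 = 3.632 m/s. Hydraulic depth D_h = A/T = 10.41/4.23 = 2.46 m.
Froude number Fr = V/√(g·D_h) = 3.632/√(9.81×2.46) = 0.739, which is less than 1, so the flow is subcritical.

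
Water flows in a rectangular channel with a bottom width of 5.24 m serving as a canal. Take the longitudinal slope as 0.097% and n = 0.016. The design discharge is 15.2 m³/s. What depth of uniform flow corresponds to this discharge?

Manning's equation rearranged: A R^(2/3) = nQ / (1·√S) = 0.016 × 15.2 / (√0.00097) = 7.809.
At y = 1.9 m: A R^(2/3) = 10.62 — too large.
At y = 1.53 m: A R^(2/3) = 7.834 — close enough.

y_n = 1.53 m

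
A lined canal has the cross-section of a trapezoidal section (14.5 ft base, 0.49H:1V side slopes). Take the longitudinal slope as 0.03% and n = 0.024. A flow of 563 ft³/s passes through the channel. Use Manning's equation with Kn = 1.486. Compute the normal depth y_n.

y_n = 9.35 ft

Manning's equation rearranged: A R^(2/3) = nQ / (1.486·√S) = 0.024 × 563 / (1.486 × √0.0003) = 525.
Try y = 10.3 ft: A R^(2/3) = 618 — over.
Try y = 6.58 ft: A R^(2/3) = 293.9 — short.
Try y = 9.35 ft: A R^(2/3) = 525.2 — matches.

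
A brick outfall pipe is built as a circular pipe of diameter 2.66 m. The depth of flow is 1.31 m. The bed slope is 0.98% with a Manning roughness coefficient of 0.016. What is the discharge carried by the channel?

For a circular section of diameter D = 2.66 m at depth y = 1.31 m, the central angle is θ = 2 arccos(1 − 2y/D) = 3.112 rad. Then A = (D²/8)(θ − sin θ) = 2.725 m² and P = Dθ/2 = 4.138 m.
Hydraulic radius R = A/P = 2.725/4.138 = 0.6586 m.
Manning's equation: Q = (1/n) A R^(2/3) S^(1/2) = (1/0.016) × 2.725 × 0.6586^(2/3) × 0.0098^(1/2) = 12.8 m³/s.

Q = 12.8 m³/s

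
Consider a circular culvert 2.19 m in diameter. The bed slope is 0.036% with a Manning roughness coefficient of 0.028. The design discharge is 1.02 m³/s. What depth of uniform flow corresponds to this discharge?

Manning's equation rearranged: A R^(2/3) = nQ / (1·√S) = 0.028 × 1.02 / (√0.00036) = 1.505.
At y = 0.959 m: A R^(2/3) = 1 — low.
At y = 1.44 m: A R^(2/3) = 1.938 — high.
At y = 1.22 m: A R^(2/3) = 1.507 — close enough.

y_n = 1.22 m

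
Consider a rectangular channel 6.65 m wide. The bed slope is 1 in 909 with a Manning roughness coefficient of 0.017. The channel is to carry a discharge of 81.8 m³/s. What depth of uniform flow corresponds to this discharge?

y_n = 4.18 m

Manning's equation rearranged: A R^(2/3) = nQ / (1·√S) = 0.017 × 81.8 / (√0.0011) = 41.93.
At y = 5.07 m: A R^(2/3) = 53.66 — high.
At y = 3.41 m: A R^(2/3) = 32.09 — low.
At y = 4.18 m: A R^(2/3) = 41.92 — ≈ 41.93.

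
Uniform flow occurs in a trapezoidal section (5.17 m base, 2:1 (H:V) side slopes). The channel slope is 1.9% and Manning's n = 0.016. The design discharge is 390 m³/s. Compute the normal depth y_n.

Manning's equation rearranged: A R^(2/3) = nQ / (1·√S) = 0.016 × 390 / (√0.019) = 45.27.
At y = 3.28 m: A R^(2/3) = 59.83 — high.
At y = 2.87 m: A R^(2/3) = 45.28 — close enough.

y_n = 2.87 m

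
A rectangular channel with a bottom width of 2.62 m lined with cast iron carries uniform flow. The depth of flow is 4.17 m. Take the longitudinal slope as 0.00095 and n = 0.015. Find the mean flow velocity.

V = 2.05 m/s

Flow area A = b·y = 2.62 × 4.17 = 10.93 m². Wetted perimeter P = b + 2y = 2.62 + 2×4.17 = 10.96 m.
Hydraulic radius R = A/P = 10.93/10.96 = 0.9968 m.
From Manning's equation, V = (1/n) R^(2/3) S^(1/2) = (1/0.015) × 0.9968^(2/3) × 0.00095^(1/2) = 2.05 m/s.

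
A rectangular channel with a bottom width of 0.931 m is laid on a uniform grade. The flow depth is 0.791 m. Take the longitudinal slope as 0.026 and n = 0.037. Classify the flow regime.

subcritical

Flow area A = b·y = 0.931 × 0.791 = 0.7364 m². Wetted perimeter P = b + 2y = 0.931 + 2×0.791 = 2.513 m.
Hydraulic radius R = A/P = 0.7364/2.513 = 0.293 m.
V = (1/n) R^(2/3) √S = (1/0.037) × 0.293^(2/3) × √0.026 = 1.923 m/s. Hydraulic depth D_h = A/T = 0.7364/0.931 = 0.791 m.
Froude number Fr = V/√(g·D_h) = 1.923/√(9.81×0.791) = 0.69, which is less than 1, so the flow is subcritical.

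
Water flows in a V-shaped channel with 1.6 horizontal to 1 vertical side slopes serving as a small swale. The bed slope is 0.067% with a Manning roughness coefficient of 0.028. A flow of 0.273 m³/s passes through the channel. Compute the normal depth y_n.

y_n = 0.658 m

Manning's equation rearranged: A R^(2/3) = nQ / (1·√S) = 0.028 × 0.273 / (√0.00067) = 0.2953.
Trying y = 0.808 m: A R^(2/3) = 0.5114 — high.
Trying y = 0.499 m: A R^(2/3) = 0.1415 — low.
Trying y = 0.658 m: A R^(2/3) = 0.2958 — ≈ 0.2953.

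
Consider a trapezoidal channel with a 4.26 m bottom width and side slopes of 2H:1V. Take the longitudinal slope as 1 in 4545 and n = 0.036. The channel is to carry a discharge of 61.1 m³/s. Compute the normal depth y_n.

y_n = 5.17 m

Manning's equation rearranged: A R^(2/3) = nQ / (1·√S) = 0.036 × 61.1 / (√0.00022) = 148.3.
Try y = 4.29 m: A R^(2/3) = 97.35 — low.
Try y = 5.17 m: A R^(2/3) = 148.4 — matches.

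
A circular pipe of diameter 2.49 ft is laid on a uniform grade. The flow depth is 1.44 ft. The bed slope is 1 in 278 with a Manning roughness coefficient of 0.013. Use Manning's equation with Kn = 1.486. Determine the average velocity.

V = 5.29 ft/s

For a circular section of diameter D = 2.49 ft at depth y = 1.44 ft, the central angle is θ = 2 arccos(1 − 2y/D) = 3.456 rad. Then A = (D²/8)(θ − sin θ) = 2.918 ft² and P = Dθ/2 = 4.303 ft.
Hydraulic radius R = A/P = 2.918/4.303 = 0.6782 ft.
From Manning's equation, V = (1.486/n) R^(2/3) S^(1/2) = (1.486/0.013) × 0.6782^(2/3) × 0.003597^(1/2) = 5.29 ft/s.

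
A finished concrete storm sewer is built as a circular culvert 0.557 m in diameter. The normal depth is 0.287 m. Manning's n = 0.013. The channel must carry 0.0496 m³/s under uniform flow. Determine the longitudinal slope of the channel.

For a circular section of diameter D = 0.557 m at depth y = 0.287 m, the central angle is θ = 2 arccos(1 − 2y/D) = 3.203 rad. Then A = (D²/8)(θ − sin θ) = 0.1266 m² and P = Dθ/2 = 0.8919 m.
Hydraulic radius R = A/P = 0.1266/0.8919 = 0.1419 m.
From Manning's equation, S = [nQ / (1 A R^(2/3))]² = [0.013 × 0.0496 / (1 × 0.1266 × 0.1419^(2/3))]² = 0.000351.

S = 0.000351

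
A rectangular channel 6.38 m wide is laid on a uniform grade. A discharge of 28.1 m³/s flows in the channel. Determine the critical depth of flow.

For a rectangular channel, critical depth y_c = (q²/g)^(1/3) where q = Q/b = 28.1/6.38 = 4.404 m²/s.
So y_c = (4.404²/9.81)^(1/3) = 1.26 m.

y_c = 1.26 m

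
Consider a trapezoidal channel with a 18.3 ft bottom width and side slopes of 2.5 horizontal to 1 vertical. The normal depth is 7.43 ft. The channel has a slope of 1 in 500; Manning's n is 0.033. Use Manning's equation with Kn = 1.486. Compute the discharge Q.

Q = 1550 ft³/s

With bottom width b = 18.3 ft and side slope z = 2.5: A = (b + zy)y = (18.3 + 2.5×7.43)×7.43 = 274 ft²; P = b + 2y√(1+z²) = 18.3 + 2×7.43×2.693 = 58.31 ft.
Hydraulic radius R = A/P = 274/58.31 = 4.699 ft.
Manning's equation: Q = (1.486/n) A R^(2/3) S^(1/2) = (1.486/0.033) × 274 × 4.699^(2/3) × 0.002^(1/2) = 1550 ft³/s.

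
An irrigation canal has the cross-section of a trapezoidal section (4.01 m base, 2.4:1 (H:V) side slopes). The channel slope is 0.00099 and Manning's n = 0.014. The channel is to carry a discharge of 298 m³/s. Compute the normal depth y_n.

y_n = 4.69 m

Manning's equation rearranged: A R^(2/3) = nQ / (1·√S) = 0.014 × 298 / (√0.00099) = 132.6.
Trying y = 5.35 m: A R^(2/3) = 180.5 — high.
Trying y = 4.69 m: A R^(2/3) = 132.6 — close enough.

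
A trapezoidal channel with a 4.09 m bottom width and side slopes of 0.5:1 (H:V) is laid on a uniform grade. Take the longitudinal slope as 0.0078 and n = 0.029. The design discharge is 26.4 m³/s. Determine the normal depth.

y_n = 1.69 m

Manning's equation rearranged: A R^(2/3) = nQ / (1·√S) = 0.029 × 26.4 / (√0.0078) = 8.669.
Trying y = 1.92 m: A R^(2/3) = 10.68 — high.
Trying y = 1.69 m: A R^(2/3) = 8.67 — ≈ 8.669.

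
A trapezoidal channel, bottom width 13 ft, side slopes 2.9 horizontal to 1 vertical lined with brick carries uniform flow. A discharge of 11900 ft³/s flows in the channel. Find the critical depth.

At critical depth, Q² T / (g A³) = 1, i.e. A³/T = Q²/g = 11900²/32.2 = 4398000.
At y = 12.4 ft: A³/T = 2635000 — short.
At y = 13.9 ft: A³/T = 4346000 — ≈ 4398000.

y_c = 13.9 ft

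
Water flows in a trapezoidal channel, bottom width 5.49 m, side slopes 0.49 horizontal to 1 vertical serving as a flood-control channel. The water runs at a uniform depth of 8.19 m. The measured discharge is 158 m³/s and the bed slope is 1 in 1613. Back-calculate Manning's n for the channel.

n = 0.0271

With bottom width b = 5.49 m and side slope z = 0.49: A = (b + zy)y = (5.49 + 0.49×8.19)×8.19 = 77.83 m²; P = b + 2y√(1+z²) = 5.49 + 2×8.19×1.114 = 23.73 m.
Hydraulic radius R = A/P = 77.83/23.73 = 3.28 m.
Rearranging Manning's equation: n = (1/Q) A R^(2/3) S^(1/2) = (1/158) × 77.83 × 3.28^(2/3) × √0.00062 = 0.0271.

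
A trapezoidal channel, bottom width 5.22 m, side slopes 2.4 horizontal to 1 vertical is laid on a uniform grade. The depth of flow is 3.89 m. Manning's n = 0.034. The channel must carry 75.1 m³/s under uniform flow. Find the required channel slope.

S = 0.0007

With bottom width b = 5.22 m and side slope z = 2.4: A = (b + zy)y = (5.22 + 2.4×3.89)×3.89 = 56.62 m²; P = b + 2y√(1+z²) = 5.22 + 2×3.89×2.6 = 25.45 m.
Hydraulic radius R = A/P = 56.62/25.45 = 2.225 m.
From Manning's equation, S = [nQ / (1 A R^(2/3))]² = [0.034 × 75.1 / (1 × 56.62 × 2.225^(2/3))]² = 0.0007.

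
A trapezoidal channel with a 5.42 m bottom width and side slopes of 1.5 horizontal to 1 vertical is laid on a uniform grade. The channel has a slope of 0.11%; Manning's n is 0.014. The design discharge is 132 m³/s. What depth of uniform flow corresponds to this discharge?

y_n = 3.36 m

Manning's equation rearranged: A R^(2/3) = nQ / (1·√S) = 0.014 × 132 / (√0.0011) = 55.72.
Try y = 2.42 m: A R^(2/3) = 29.31 — short.
Try y = 3.95 m: A R^(2/3) = 77.61 — over.
Try y = 3.36 m: A R^(2/3) = 55.87 — ≈ 55.72.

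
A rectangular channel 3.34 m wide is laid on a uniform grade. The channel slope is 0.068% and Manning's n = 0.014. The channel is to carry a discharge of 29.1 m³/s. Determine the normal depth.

y_n = 4.16 m

Manning's equation rearranged: A R^(2/3) = nQ / (1·√S) = 0.014 × 29.1 / (√0.00068) = 15.62.
At y = 4.81 m: A R^(2/3) = 18.54 — too large.
At y = 4.16 m: A R^(2/3) = 15.62 — close enough.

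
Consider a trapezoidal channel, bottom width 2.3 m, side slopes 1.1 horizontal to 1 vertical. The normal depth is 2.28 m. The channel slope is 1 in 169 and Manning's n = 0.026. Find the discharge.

With bottom width b = 2.3 m and side slope z = 1.1: A = (b + zy)y = (2.3 + 1.1×2.28)×2.28 = 10.96 m²; P = b + 2y√(1+z²) = 2.3 + 2×2.28×1.487 = 9.079 m.
Hydraulic radius R = A/P = 10.96/9.079 = 1.207 m.
Manning's equation: Q = (1/n) A R^(2/3) S^(1/2) = (1/0.026) × 10.96 × 1.207^(2/3) × 0.005917^(1/2) = 36.8 m³/s.

Q = 36.8 m³/s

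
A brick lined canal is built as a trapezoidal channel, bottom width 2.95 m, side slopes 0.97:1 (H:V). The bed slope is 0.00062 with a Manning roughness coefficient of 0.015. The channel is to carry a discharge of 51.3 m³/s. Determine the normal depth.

Manning's equation rearranged: A R^(2/3) = nQ / (1·√S) = 0.015 × 51.3 / (√0.00062) = 30.9.
At y = 2.89 m: A R^(2/3) = 21.9 — short.
At y = 3.94 m: A R^(2/3) = 41.15 — over.
At y = 3.43 m: A R^(2/3) = 30.93 — ≈ 30.9.

y_n = 3.43 m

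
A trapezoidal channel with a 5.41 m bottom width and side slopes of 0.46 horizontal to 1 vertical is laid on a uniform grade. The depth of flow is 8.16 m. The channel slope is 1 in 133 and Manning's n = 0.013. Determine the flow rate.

Q = 1080 m³/s

With bottom width b = 5.41 m and side slope z = 0.46: A = (b + zy)y = (5.41 + 0.46×8.16)×8.16 = 74.77 m²; P = b + 2y√(1+z²) = 5.41 + 2×8.16×1.101 = 23.37 m.
Hydraulic radius R = A/P = 74.77/23.37 = 3.199 m.
Manning's equation: Q = (1/n) A R^(2/3) S^(1/2) = (1/0.013) × 74.77 × 3.199^(2/3) × 0.007519^(1/2) = 1080 m³/s.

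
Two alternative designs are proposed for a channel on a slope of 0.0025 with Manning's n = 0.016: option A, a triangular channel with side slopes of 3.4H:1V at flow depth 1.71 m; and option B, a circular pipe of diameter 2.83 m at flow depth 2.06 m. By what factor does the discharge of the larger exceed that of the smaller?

1.98

Channel A: For a triangular section with side slope z = 3.4: A = zy² = 3.4×1.71² = 9.942 m²; P = 2y√(1+z²) = 2×1.71×3.544 = 12.12 m. Hydraulic radius R = A/P = 9.942/12.12 = 0.8203 m. Q_A = (1/0.016)·9.942·0.8203^(2/3)·√0.0025 = 27.22 m³/s.
Channel B: For a circular section of diameter D = 2.83 m at depth y = 2.06 m, the central angle is θ = 2 arccos(1 − 2y/D) = 4.088 rad. Then A = (D²/8)(θ − sin θ) = 4.905 m² and P = Dθ/2 = 5.785 m. Hydraulic radius R = A/P = 4.905/5.785 = 0.8479 m. Q_B = (1/0.016)·4.905·0.8479^(2/3)·√0.0025 = 13.73 m³/s.
The larger discharge is 27.22 m³/s and the smaller is 13.73 m³/s; the ratio is 1.98.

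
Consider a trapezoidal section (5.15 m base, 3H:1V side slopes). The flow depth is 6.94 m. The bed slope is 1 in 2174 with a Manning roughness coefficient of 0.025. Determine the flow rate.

Q = 368 m³/s

With bottom width b = 5.15 m and side slope z = 3: A = (b + zy)y = (5.15 + 3×6.94)×6.94 = 180.2 m²; P = b + 2y√(1+z²) = 5.15 + 2×6.94×3.162 = 49.04 m.
Hydraulic radius R = A/P = 180.2/49.04 = 3.675 m.
Manning's equation: Q = (1/n) A R^(2/3) S^(1/2) = (1/0.025) × 180.2 × 3.675^(2/3) × 0.00046^(1/2) = 368 m³/s.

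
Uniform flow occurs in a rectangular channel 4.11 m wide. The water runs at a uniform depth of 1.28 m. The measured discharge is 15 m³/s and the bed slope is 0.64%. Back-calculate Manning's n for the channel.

n = 0.024

Flow area A = b·y = 4.11 × 1.28 = 5.261 m². Wetted perimeter P = b + 2y = 4.11 + 2×1.28 = 6.67 m.
Hydraulic radius R = A/P = 5.261/6.67 = 0.7887 m.
Rearranging Manning's equation: n = (1/Q) A R^(2/3) S^(1/2) = (1/15) × 5.261 × 0.7887^(2/3) × √0.0064 = 0.024.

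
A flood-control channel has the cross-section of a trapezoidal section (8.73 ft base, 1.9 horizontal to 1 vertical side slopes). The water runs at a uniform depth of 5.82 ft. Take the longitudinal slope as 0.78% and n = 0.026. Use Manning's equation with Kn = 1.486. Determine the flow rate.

With bottom width b = 8.73 ft and side slope z = 1.9: A = (b + zy)y = (8.73 + 1.9×5.82)×5.82 = 115.2 ft²; P = b + 2y√(1+z²) = 8.73 + 2×5.82×2.147 = 33.72 ft.
Hydraulic radius R = A/P = 115.2/33.72 = 3.415 ft.
Manning's equation: Q = (1.486/n) A R^(2/3) S^(1/2) = (1.486/0.026) × 115.2 × 3.415^(2/3) × 0.0078^(1/2) = 1320 ft³/s.

Q = 1320 ft³/s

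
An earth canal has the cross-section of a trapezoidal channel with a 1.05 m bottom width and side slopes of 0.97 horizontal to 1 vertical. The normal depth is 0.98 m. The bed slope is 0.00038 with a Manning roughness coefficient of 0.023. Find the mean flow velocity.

With bottom width b = 1.05 m and side slope z = 0.97: A = (b + zy)y = (1.05 + 0.97×0.98)×0.98 = 1.961 m²; P = b + 2y√(1+z²) = 1.05 + 2×0.98×1.393 = 3.781 m.
Hydraulic radius R = A/P = 1.961/3.781 = 0.5186 m.
From Manning's equation, V = (1/n) R^(2/3) S^(1/2) = (1/0.023) × 0.5186^(2/3) × 0.00038^(1/2) = 0.547 m/s.

V = 0.547 m/s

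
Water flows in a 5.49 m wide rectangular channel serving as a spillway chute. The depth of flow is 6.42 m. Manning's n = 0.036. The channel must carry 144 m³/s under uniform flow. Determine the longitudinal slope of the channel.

Flow area A = b·y = 5.49 × 6.42 = 35.25 m². Wetted perimeter P = b + 2y = 5.49 + 2×6.42 = 18.33 m.
Hydraulic radius R = A/P = 35.25/18.33 = 1.923 m.
From Manning's equation, S = [nQ / (1 A R^(2/3))]² = [0.036 × 144 / (1 × 35.25 × 1.923^(2/3))]² = 0.00905.

S = 0.00905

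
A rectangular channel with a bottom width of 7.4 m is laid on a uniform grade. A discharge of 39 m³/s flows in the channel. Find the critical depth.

For a rectangular channel, critical depth y_c = (q²/g)^(1/3) where q = Q/b = 39/7.4 = 5.27 m²/s.
So y_c = (5.27²/9.81)^(1/3) = 1.41 m.

y_c = 1.41 m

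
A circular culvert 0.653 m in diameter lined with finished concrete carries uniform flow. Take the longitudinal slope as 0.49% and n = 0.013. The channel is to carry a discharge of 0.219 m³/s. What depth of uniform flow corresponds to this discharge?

y_n = 0.29 m

Manning's equation rearranged: A R^(2/3) = nQ / (1·√S) = 0.013 × 0.219 / (√0.0049) = 0.04067.
Trying y = 0.322 m: A R^(2/3) = 0.04885 — over.
Trying y = 0.29 m: A R^(2/3) = 0.04071 — matches.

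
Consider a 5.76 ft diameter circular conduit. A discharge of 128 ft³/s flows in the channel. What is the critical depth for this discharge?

y_c = 3.1 ft

At critical depth, Q² T / (g A³) = 1, i.e. A³/T = Q²/g = 128²/32.2 = 508.8.
Trying y = 3.54 ft: A³/T = 845.2 — high.
Trying y = 2.7 ft: A³/T = 300 — low.
Trying y = 3.1 ft: A³/T = 508.6 — matches.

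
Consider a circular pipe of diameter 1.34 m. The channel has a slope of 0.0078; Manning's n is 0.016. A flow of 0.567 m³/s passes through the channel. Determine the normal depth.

y_n = 0.352 m

Manning's equation rearranged: A R^(2/3) = nQ / (1·√S) = 0.016 × 0.567 / (√0.0078) = 0.1027.
At y = 0.283 m: A R^(2/3) = 0.0665 — low.
At y = 0.381 m: A R^(2/3) = 0.12 — high.
At y = 0.352 m: A R^(2/3) = 0.1028 — ≈ 0.1027.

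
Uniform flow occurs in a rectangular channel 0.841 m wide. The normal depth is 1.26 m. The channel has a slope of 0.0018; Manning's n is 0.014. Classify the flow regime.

subcritical

Flow area A = b·y = 0.841 × 1.26 = 1.06 m². Wetted perimeter P = b + 2y = 0.841 + 2×1.26 = 3.361 m.
Hydraulic radius R = A/P = 1.06/3.361 = 0.3153 m.
V = (1/n) R^(2/3) √S = (1/0.014) × 0.3153^(2/3) × √0.0018 = 1.404 m/s. Hydraulic depth D_h = A/T = 1.06/0.841 = 1.26 m.
Froude number Fr = V/√(g·D_h) = 1.404/√(9.81×1.26) = 0.399, which is less than 1, so the flow is subcritical.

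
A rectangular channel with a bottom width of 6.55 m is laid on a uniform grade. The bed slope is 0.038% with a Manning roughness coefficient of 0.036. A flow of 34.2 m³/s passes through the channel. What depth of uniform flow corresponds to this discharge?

Manning's equation rearranged: A R^(2/3) = nQ / (1·√S) = 0.036 × 34.2 / (√0.00038) = 63.16.
Try y = 6.43 m: A R^(2/3) = 70.59 — over.
Try y = 4.91 m: A R^(2/3) = 50.45 — short.
Try y = 5.87 m: A R^(2/3) = 63.09 — close enough.

y_n = 5.87 m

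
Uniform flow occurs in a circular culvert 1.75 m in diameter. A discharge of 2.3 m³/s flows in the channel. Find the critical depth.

y_c = 0.746 m

At critical depth, Q² T / (g A³) = 1, i.e. A³/T = Q²/g = 2.3²/9.81 = 0.5392.
At y = 0.626 m: A³/T = 0.2752 — too small.
At y = 0.865 m: A³/T = 0.9513 — too large.
At y = 0.746 m: A³/T = 0.54 — matches.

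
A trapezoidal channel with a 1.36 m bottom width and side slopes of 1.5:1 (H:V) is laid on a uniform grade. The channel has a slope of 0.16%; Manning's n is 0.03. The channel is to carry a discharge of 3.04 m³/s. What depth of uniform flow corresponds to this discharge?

Manning's equation rearranged: A R^(2/3) = nQ / (1·√S) = 0.03 × 3.04 / (√0.0016) = 2.28.
At y = 1.29 m: A R^(2/3) = 3.374 — over.
At y = 0.935 m: A R^(2/3) = 1.725 — short.
At y = 1.07 m: A R^(2/3) = 2.277 — matches.

y_n = 1.07 m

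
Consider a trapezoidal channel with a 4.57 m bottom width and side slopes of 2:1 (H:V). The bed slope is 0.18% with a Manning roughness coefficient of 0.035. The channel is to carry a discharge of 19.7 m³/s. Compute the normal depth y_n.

Manning's equation rearranged: A R^(2/3) = nQ / (1·√S) = 0.035 × 19.7 / (√0.0018) = 16.25.
Try y = 1.41 m: A R^(2/3) = 10.13 — low.
Try y = 2 m: A R^(2/3) = 20.08 — high.
Try y = 1.8 m: A R^(2/3) = 16.29 — matches.

y_n = 1.8 m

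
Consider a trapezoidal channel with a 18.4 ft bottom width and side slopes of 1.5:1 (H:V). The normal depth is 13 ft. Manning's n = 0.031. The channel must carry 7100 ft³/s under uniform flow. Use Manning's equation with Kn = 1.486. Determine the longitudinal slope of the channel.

With bottom width b = 18.4 ft and side slope z = 1.5: A = (b + zy)y = (18.4 + 1.5×13)×13 = 492.7 ft²; P = b + 2y√(1+z²) = 18.4 + 2×13×1.803 = 65.27 ft.
Hydraulic radius R = A/P = 492.7/65.27 = 7.548 ft.
From Manning's equation, S = [nQ / (1.486 A R^(2/3))]² = [0.031 × 7100 / (1.486 × 492.7 × 7.548^(2/3))]² = 0.0061.

S = 0.0061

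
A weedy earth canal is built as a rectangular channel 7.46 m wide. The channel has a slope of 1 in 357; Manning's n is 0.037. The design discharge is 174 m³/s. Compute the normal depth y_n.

Manning's equation rearranged: A R^(2/3) = nQ / (1·√S) = 0.037 × 174 / (√0.002801) = 121.6.
At y = 10.7 m: A R^(2/3) = 157.3 — too large.
At y = 6.33 m: A R^(2/3) = 83.4 — too small.
At y = 8.62 m: A R^(2/3) = 121.7 — close enough.

y_n = 8.62 m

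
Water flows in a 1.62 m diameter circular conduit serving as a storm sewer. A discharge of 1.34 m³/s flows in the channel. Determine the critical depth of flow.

y_c = 0.576 m

At critical depth, Q² T / (g A³) = 1, i.e. A³/T = Q²/g = 1.34²/9.81 = 0.183.
At y = 0.646 m: A³/T = 0.2841 — too large.
At y = 0.403 m: A³/T = 0.04575 — too small.
At y = 0.576 m: A³/T = 0.1827 — close enough.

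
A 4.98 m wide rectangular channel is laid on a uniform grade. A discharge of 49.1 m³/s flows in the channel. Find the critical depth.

For a rectangular channel, critical depth y_c = (q²/g)^(1/3) where q = Q/b = 49.1/4.98 = 9.859 m²/s.
So y_c = (9.859²/9.81)^(1/3) = 2.15 m.

y_c = 2.15 m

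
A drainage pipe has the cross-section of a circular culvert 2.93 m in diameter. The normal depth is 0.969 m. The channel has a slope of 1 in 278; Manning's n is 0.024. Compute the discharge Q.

For a circular section of diameter D = 2.93 m at depth y = 0.969 m, the central angle is θ = 2 arccos(1 − 2y/D) = 2.451 rad. Then A = (D²/8)(θ − sin θ) = 1.946 m² and P = Dθ/2 = 3.59 m.
Hydraulic radius R = A/P = 1.946/3.59 = 0.5421 m.
Manning's equation: Q = (1/n) A R^(2/3) S^(1/2) = (1/0.024) × 1.946 × 0.5421^(2/3) × 0.003597^(1/2) = 3.23 m³/s.

Q = 3.23 m³/s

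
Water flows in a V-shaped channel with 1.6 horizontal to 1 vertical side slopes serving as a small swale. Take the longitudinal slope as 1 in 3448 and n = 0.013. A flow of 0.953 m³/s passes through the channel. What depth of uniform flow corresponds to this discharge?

y_n = 0.922 m

Manning's equation rearranged: A R^(2/3) = nQ / (1·√S) = 0.013 × 0.953 / (√0.00029) = 0.7275.
At y = 1.04 m: A R^(2/3) = 1.003 — high.
At y = 0.793 m: A R^(2/3) = 0.4865 — low.
At y = 0.922 m: A R^(2/3) = 0.7272 — ≈ 0.7275.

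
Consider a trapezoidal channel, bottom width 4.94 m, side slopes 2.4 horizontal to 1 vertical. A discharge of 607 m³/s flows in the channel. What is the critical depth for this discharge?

At critical depth, Q² T / (g A³) = 1, i.e. A³/T = Q²/g = 607²/9.81 = 37560.
Try y = 5.04 m: A³/T = 21730 — low.
Try y = 5.72 m: A³/T = 37580 — matches.

y_c = 5.72 m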